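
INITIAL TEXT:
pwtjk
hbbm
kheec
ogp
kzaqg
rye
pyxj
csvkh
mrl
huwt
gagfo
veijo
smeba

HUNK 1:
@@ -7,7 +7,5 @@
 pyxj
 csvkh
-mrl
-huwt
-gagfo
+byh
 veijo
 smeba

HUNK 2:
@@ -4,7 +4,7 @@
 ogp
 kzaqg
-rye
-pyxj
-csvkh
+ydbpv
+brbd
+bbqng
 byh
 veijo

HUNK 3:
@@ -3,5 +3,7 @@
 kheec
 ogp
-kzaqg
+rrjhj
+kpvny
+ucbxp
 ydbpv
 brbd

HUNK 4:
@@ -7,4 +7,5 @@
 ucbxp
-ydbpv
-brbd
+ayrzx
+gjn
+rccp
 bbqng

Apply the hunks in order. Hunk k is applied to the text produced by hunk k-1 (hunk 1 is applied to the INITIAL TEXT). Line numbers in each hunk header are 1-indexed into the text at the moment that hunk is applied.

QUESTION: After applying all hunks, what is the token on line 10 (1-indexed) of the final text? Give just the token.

Hunk 1: at line 7 remove [mrl,huwt,gagfo] add [byh] -> 11 lines: pwtjk hbbm kheec ogp kzaqg rye pyxj csvkh byh veijo smeba
Hunk 2: at line 4 remove [rye,pyxj,csvkh] add [ydbpv,brbd,bbqng] -> 11 lines: pwtjk hbbm kheec ogp kzaqg ydbpv brbd bbqng byh veijo smeba
Hunk 3: at line 3 remove [kzaqg] add [rrjhj,kpvny,ucbxp] -> 13 lines: pwtjk hbbm kheec ogp rrjhj kpvny ucbxp ydbpv brbd bbqng byh veijo smeba
Hunk 4: at line 7 remove [ydbpv,brbd] add [ayrzx,gjn,rccp] -> 14 lines: pwtjk hbbm kheec ogp rrjhj kpvny ucbxp ayrzx gjn rccp bbqng byh veijo smeba
Final line 10: rccp

Answer: rccp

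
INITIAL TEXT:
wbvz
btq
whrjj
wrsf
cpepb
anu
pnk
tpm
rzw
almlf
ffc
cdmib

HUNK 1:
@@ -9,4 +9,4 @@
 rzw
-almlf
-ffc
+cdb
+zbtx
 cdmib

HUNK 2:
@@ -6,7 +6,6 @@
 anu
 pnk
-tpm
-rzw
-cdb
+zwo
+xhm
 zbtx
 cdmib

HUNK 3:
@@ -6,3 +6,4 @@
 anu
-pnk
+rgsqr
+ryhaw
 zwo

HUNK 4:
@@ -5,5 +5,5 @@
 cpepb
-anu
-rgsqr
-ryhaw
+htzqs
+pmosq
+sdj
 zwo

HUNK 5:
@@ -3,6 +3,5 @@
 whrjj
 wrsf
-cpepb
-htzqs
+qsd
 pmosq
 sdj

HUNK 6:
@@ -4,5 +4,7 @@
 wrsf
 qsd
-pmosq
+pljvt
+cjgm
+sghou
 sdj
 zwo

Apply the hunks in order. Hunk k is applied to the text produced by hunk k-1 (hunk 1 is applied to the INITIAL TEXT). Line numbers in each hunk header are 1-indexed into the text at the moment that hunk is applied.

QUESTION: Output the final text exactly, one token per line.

Hunk 1: at line 9 remove [almlf,ffc] add [cdb,zbtx] -> 12 lines: wbvz btq whrjj wrsf cpepb anu pnk tpm rzw cdb zbtx cdmib
Hunk 2: at line 6 remove [tpm,rzw,cdb] add [zwo,xhm] -> 11 lines: wbvz btq whrjj wrsf cpepb anu pnk zwo xhm zbtx cdmib
Hunk 3: at line 6 remove [pnk] add [rgsqr,ryhaw] -> 12 lines: wbvz btq whrjj wrsf cpepb anu rgsqr ryhaw zwo xhm zbtx cdmib
Hunk 4: at line 5 remove [anu,rgsqr,ryhaw] add [htzqs,pmosq,sdj] -> 12 lines: wbvz btq whrjj wrsf cpepb htzqs pmosq sdj zwo xhm zbtx cdmib
Hunk 5: at line 3 remove [cpepb,htzqs] add [qsd] -> 11 lines: wbvz btq whrjj wrsf qsd pmosq sdj zwo xhm zbtx cdmib
Hunk 6: at line 4 remove [pmosq] add [pljvt,cjgm,sghou] -> 13 lines: wbvz btq whrjj wrsf qsd pljvt cjgm sghou sdj zwo xhm zbtx cdmib

Answer: wbvz
btq
whrjj
wrsf
qsd
pljvt
cjgm
sghou
sdj
zwo
xhm
zbtx
cdmib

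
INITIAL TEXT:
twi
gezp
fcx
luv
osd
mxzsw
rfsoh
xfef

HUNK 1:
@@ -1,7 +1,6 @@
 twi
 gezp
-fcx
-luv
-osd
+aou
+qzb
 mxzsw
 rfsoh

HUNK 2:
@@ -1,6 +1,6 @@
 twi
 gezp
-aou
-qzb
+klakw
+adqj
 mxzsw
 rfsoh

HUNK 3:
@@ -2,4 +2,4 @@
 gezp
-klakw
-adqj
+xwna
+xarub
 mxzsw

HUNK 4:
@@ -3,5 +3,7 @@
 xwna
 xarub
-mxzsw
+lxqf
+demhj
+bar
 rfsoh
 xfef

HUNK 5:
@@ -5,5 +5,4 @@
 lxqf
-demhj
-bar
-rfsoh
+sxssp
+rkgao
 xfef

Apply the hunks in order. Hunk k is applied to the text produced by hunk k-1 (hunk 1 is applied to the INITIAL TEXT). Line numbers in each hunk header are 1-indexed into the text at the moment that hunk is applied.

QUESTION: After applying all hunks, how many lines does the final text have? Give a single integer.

Hunk 1: at line 1 remove [fcx,luv,osd] add [aou,qzb] -> 7 lines: twi gezp aou qzb mxzsw rfsoh xfef
Hunk 2: at line 1 remove [aou,qzb] add [klakw,adqj] -> 7 lines: twi gezp klakw adqj mxzsw rfsoh xfef
Hunk 3: at line 2 remove [klakw,adqj] add [xwna,xarub] -> 7 lines: twi gezp xwna xarub mxzsw rfsoh xfef
Hunk 4: at line 3 remove [mxzsw] add [lxqf,demhj,bar] -> 9 lines: twi gezp xwna xarub lxqf demhj bar rfsoh xfef
Hunk 5: at line 5 remove [demhj,bar,rfsoh] add [sxssp,rkgao] -> 8 lines: twi gezp xwna xarub lxqf sxssp rkgao xfef
Final line count: 8

Answer: 8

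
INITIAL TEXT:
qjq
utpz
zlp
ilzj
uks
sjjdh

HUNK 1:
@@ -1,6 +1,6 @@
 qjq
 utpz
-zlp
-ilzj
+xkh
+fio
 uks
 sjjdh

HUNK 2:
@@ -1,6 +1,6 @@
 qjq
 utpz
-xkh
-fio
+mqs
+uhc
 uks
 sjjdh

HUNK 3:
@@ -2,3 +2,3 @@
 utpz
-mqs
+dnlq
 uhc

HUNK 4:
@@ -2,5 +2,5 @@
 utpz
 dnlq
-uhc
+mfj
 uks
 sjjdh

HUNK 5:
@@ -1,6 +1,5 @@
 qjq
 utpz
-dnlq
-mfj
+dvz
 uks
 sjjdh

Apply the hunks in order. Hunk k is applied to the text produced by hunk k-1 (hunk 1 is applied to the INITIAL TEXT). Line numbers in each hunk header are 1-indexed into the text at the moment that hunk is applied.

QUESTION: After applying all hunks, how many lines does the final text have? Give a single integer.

Answer: 5

Derivation:
Hunk 1: at line 1 remove [zlp,ilzj] add [xkh,fio] -> 6 lines: qjq utpz xkh fio uks sjjdh
Hunk 2: at line 1 remove [xkh,fio] add [mqs,uhc] -> 6 lines: qjq utpz mqs uhc uks sjjdh
Hunk 3: at line 2 remove [mqs] add [dnlq] -> 6 lines: qjq utpz dnlq uhc uks sjjdh
Hunk 4: at line 2 remove [uhc] add [mfj] -> 6 lines: qjq utpz dnlq mfj uks sjjdh
Hunk 5: at line 1 remove [dnlq,mfj] add [dvz] -> 5 lines: qjq utpz dvz uks sjjdh
Final line count: 5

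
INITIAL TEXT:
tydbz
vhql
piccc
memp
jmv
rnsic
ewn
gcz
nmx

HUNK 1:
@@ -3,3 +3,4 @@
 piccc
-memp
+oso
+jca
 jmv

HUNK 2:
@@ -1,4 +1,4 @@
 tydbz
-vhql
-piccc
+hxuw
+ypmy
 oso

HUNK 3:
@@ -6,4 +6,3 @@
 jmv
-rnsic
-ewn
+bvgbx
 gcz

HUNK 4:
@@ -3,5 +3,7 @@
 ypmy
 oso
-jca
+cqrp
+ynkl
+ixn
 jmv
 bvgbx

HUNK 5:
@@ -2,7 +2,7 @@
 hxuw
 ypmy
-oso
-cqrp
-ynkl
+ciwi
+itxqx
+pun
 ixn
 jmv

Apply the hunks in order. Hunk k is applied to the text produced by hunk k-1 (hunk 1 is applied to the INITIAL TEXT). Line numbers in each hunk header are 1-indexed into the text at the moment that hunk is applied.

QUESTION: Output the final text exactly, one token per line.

Answer: tydbz
hxuw
ypmy
ciwi
itxqx
pun
ixn
jmv
bvgbx
gcz
nmx

Derivation:
Hunk 1: at line 3 remove [memp] add [oso,jca] -> 10 lines: tydbz vhql piccc oso jca jmv rnsic ewn gcz nmx
Hunk 2: at line 1 remove [vhql,piccc] add [hxuw,ypmy] -> 10 lines: tydbz hxuw ypmy oso jca jmv rnsic ewn gcz nmx
Hunk 3: at line 6 remove [rnsic,ewn] add [bvgbx] -> 9 lines: tydbz hxuw ypmy oso jca jmv bvgbx gcz nmx
Hunk 4: at line 3 remove [jca] add [cqrp,ynkl,ixn] -> 11 lines: tydbz hxuw ypmy oso cqrp ynkl ixn jmv bvgbx gcz nmx
Hunk 5: at line 2 remove [oso,cqrp,ynkl] add [ciwi,itxqx,pun] -> 11 lines: tydbz hxuw ypmy ciwi itxqx pun ixn jmv bvgbx gcz nmx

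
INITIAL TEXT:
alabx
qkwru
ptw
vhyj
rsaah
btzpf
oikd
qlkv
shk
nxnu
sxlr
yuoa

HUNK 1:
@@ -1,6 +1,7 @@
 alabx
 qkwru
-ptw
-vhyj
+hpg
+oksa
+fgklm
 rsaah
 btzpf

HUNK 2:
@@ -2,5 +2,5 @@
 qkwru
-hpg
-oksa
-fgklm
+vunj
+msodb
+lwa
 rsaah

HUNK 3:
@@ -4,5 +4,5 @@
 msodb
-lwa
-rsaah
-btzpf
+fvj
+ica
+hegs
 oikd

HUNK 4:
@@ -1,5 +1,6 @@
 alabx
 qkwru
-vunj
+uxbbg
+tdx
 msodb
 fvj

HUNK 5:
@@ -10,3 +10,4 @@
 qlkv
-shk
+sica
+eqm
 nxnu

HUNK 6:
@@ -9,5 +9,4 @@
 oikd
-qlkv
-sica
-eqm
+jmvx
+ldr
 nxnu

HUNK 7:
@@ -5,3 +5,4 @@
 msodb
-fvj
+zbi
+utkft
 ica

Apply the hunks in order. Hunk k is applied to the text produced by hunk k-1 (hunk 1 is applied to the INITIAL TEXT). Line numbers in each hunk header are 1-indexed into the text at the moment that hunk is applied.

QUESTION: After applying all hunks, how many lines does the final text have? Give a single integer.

Answer: 15

Derivation:
Hunk 1: at line 1 remove [ptw,vhyj] add [hpg,oksa,fgklm] -> 13 lines: alabx qkwru hpg oksa fgklm rsaah btzpf oikd qlkv shk nxnu sxlr yuoa
Hunk 2: at line 2 remove [hpg,oksa,fgklm] add [vunj,msodb,lwa] -> 13 lines: alabx qkwru vunj msodb lwa rsaah btzpf oikd qlkv shk nxnu sxlr yuoa
Hunk 3: at line 4 remove [lwa,rsaah,btzpf] add [fvj,ica,hegs] -> 13 lines: alabx qkwru vunj msodb fvj ica hegs oikd qlkv shk nxnu sxlr yuoa
Hunk 4: at line 1 remove [vunj] add [uxbbg,tdx] -> 14 lines: alabx qkwru uxbbg tdx msodb fvj ica hegs oikd qlkv shk nxnu sxlr yuoa
Hunk 5: at line 10 remove [shk] add [sica,eqm] -> 15 lines: alabx qkwru uxbbg tdx msodb fvj ica hegs oikd qlkv sica eqm nxnu sxlr yuoa
Hunk 6: at line 9 remove [qlkv,sica,eqm] add [jmvx,ldr] -> 14 lines: alabx qkwru uxbbg tdx msodb fvj ica hegs oikd jmvx ldr nxnu sxlr yuoa
Hunk 7: at line 5 remove [fvj] add [zbi,utkft] -> 15 lines: alabx qkwru uxbbg tdx msodb zbi utkft ica hegs oikd jmvx ldr nxnu sxlr yuoa
Final line count: 15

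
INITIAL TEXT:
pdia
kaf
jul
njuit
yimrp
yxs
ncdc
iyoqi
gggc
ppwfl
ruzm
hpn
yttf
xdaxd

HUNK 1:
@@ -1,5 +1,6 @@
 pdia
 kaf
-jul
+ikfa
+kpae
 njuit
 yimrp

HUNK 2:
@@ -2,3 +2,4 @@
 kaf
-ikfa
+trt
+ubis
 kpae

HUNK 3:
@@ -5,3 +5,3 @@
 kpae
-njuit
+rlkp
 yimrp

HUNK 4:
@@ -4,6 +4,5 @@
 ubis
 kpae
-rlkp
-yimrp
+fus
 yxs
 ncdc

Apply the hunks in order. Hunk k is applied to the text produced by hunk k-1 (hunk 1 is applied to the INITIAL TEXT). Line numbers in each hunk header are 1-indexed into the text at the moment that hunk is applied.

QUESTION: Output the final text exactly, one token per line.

Hunk 1: at line 1 remove [jul] add [ikfa,kpae] -> 15 lines: pdia kaf ikfa kpae njuit yimrp yxs ncdc iyoqi gggc ppwfl ruzm hpn yttf xdaxd
Hunk 2: at line 2 remove [ikfa] add [trt,ubis] -> 16 lines: pdia kaf trt ubis kpae njuit yimrp yxs ncdc iyoqi gggc ppwfl ruzm hpn yttf xdaxd
Hunk 3: at line 5 remove [njuit] add [rlkp] -> 16 lines: pdia kaf trt ubis kpae rlkp yimrp yxs ncdc iyoqi gggc ppwfl ruzm hpn yttf xdaxd
Hunk 4: at line 4 remove [rlkp,yimrp] add [fus] -> 15 lines: pdia kaf trt ubis kpae fus yxs ncdc iyoqi gggc ppwfl ruzm hpn yttf xdaxd

Answer: pdia
kaf
trt
ubis
kpae
fus
yxs
ncdc
iyoqi
gggc
ppwfl
ruzm
hpn
yttf
xdaxd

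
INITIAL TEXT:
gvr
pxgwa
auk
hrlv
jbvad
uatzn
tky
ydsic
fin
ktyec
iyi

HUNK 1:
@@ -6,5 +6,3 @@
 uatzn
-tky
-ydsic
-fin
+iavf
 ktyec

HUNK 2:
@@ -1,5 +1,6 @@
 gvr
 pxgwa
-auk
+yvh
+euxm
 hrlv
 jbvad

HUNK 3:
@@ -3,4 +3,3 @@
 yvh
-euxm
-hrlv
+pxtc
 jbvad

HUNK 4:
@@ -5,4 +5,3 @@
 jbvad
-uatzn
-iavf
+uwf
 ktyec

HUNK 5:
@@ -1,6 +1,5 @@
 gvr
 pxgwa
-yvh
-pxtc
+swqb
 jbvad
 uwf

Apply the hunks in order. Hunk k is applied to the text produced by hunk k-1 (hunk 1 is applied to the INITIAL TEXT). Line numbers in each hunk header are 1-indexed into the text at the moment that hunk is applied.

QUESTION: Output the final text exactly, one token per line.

Hunk 1: at line 6 remove [tky,ydsic,fin] add [iavf] -> 9 lines: gvr pxgwa auk hrlv jbvad uatzn iavf ktyec iyi
Hunk 2: at line 1 remove [auk] add [yvh,euxm] -> 10 lines: gvr pxgwa yvh euxm hrlv jbvad uatzn iavf ktyec iyi
Hunk 3: at line 3 remove [euxm,hrlv] add [pxtc] -> 9 lines: gvr pxgwa yvh pxtc jbvad uatzn iavf ktyec iyi
Hunk 4: at line 5 remove [uatzn,iavf] add [uwf] -> 8 lines: gvr pxgwa yvh pxtc jbvad uwf ktyec iyi
Hunk 5: at line 1 remove [yvh,pxtc] add [swqb] -> 7 lines: gvr pxgwa swqb jbvad uwf ktyec iyi

Answer: gvr
pxgwa
swqb
jbvad
uwf
ktyec
iyi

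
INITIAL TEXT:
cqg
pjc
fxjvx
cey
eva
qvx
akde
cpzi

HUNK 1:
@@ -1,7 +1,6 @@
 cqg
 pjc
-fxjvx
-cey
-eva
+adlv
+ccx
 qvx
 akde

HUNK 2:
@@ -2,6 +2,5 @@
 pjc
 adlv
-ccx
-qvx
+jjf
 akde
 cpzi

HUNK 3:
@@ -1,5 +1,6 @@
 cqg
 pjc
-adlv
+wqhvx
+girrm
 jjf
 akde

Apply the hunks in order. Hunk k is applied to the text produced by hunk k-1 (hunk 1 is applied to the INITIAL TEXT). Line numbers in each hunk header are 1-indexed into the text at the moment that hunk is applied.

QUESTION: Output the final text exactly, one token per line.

Answer: cqg
pjc
wqhvx
girrm
jjf
akde
cpzi

Derivation:
Hunk 1: at line 1 remove [fxjvx,cey,eva] add [adlv,ccx] -> 7 lines: cqg pjc adlv ccx qvx akde cpzi
Hunk 2: at line 2 remove [ccx,qvx] add [jjf] -> 6 lines: cqg pjc adlv jjf akde cpzi
Hunk 3: at line 1 remove [adlv] add [wqhvx,girrm] -> 7 lines: cqg pjc wqhvx girrm jjf akde cpzi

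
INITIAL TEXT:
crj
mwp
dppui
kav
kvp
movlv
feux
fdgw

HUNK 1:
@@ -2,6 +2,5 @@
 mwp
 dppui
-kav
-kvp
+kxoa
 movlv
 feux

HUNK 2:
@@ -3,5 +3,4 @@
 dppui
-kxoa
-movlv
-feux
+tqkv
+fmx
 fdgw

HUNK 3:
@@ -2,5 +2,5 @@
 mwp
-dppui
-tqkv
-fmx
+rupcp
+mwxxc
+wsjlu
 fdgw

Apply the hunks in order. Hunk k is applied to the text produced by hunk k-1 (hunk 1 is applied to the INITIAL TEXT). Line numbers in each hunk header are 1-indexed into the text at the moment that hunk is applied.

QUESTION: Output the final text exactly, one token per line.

Hunk 1: at line 2 remove [kav,kvp] add [kxoa] -> 7 lines: crj mwp dppui kxoa movlv feux fdgw
Hunk 2: at line 3 remove [kxoa,movlv,feux] add [tqkv,fmx] -> 6 lines: crj mwp dppui tqkv fmx fdgw
Hunk 3: at line 2 remove [dppui,tqkv,fmx] add [rupcp,mwxxc,wsjlu] -> 6 lines: crj mwp rupcp mwxxc wsjlu fdgw

Answer: crj
mwp
rupcp
mwxxc
wsjlu
fdgw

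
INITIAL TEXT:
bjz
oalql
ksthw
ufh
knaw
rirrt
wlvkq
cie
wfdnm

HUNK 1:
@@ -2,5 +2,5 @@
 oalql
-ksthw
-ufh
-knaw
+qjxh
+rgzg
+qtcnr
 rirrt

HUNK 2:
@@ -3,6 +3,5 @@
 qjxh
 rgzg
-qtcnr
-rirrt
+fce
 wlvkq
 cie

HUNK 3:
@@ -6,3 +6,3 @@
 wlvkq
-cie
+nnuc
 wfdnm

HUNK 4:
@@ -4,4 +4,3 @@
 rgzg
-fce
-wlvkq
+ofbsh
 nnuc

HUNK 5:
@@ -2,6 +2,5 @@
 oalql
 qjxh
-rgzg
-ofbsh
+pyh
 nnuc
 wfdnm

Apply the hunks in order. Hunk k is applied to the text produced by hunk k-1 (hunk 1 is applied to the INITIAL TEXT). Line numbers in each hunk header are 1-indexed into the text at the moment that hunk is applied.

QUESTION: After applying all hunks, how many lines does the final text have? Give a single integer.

Hunk 1: at line 2 remove [ksthw,ufh,knaw] add [qjxh,rgzg,qtcnr] -> 9 lines: bjz oalql qjxh rgzg qtcnr rirrt wlvkq cie wfdnm
Hunk 2: at line 3 remove [qtcnr,rirrt] add [fce] -> 8 lines: bjz oalql qjxh rgzg fce wlvkq cie wfdnm
Hunk 3: at line 6 remove [cie] add [nnuc] -> 8 lines: bjz oalql qjxh rgzg fce wlvkq nnuc wfdnm
Hunk 4: at line 4 remove [fce,wlvkq] add [ofbsh] -> 7 lines: bjz oalql qjxh rgzg ofbsh nnuc wfdnm
Hunk 5: at line 2 remove [rgzg,ofbsh] add [pyh] -> 6 lines: bjz oalql qjxh pyh nnuc wfdnm
Final line count: 6

Answer: 6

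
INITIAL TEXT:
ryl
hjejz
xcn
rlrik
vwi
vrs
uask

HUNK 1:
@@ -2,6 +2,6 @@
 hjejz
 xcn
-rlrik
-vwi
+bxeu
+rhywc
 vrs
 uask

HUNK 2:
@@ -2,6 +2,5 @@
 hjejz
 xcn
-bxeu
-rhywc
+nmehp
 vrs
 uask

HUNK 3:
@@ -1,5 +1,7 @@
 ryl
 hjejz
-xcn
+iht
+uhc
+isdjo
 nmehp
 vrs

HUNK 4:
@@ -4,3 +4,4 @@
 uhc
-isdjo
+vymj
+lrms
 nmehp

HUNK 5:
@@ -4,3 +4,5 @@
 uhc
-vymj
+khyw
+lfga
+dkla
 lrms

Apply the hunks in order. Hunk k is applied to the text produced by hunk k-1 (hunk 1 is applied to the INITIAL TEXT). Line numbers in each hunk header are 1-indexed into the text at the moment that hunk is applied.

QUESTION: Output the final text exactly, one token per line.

Answer: ryl
hjejz
iht
uhc
khyw
lfga
dkla
lrms
nmehp
vrs
uask

Derivation:
Hunk 1: at line 2 remove [rlrik,vwi] add [bxeu,rhywc] -> 7 lines: ryl hjejz xcn bxeu rhywc vrs uask
Hunk 2: at line 2 remove [bxeu,rhywc] add [nmehp] -> 6 lines: ryl hjejz xcn nmehp vrs uask
Hunk 3: at line 1 remove [xcn] add [iht,uhc,isdjo] -> 8 lines: ryl hjejz iht uhc isdjo nmehp vrs uask
Hunk 4: at line 4 remove [isdjo] add [vymj,lrms] -> 9 lines: ryl hjejz iht uhc vymj lrms nmehp vrs uask
Hunk 5: at line 4 remove [vymj] add [khyw,lfga,dkla] -> 11 lines: ryl hjejz iht uhc khyw lfga dkla lrms nmehp vrs uask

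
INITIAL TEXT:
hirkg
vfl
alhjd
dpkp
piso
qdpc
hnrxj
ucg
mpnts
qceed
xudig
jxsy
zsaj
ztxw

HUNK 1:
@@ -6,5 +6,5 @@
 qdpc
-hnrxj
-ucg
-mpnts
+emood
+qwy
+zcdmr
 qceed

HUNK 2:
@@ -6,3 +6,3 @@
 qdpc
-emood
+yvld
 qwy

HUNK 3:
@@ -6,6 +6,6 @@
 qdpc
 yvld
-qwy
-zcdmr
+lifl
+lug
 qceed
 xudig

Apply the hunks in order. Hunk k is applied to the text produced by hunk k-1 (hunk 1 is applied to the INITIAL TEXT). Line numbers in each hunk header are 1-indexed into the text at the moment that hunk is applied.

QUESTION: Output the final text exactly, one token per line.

Answer: hirkg
vfl
alhjd
dpkp
piso
qdpc
yvld
lifl
lug
qceed
xudig
jxsy
zsaj
ztxw

Derivation:
Hunk 1: at line 6 remove [hnrxj,ucg,mpnts] add [emood,qwy,zcdmr] -> 14 lines: hirkg vfl alhjd dpkp piso qdpc emood qwy zcdmr qceed xudig jxsy zsaj ztxw
Hunk 2: at line 6 remove [emood] add [yvld] -> 14 lines: hirkg vfl alhjd dpkp piso qdpc yvld qwy zcdmr qceed xudig jxsy zsaj ztxw
Hunk 3: at line 6 remove [qwy,zcdmr] add [lifl,lug] -> 14 lines: hirkg vfl alhjd dpkp piso qdpc yvld lifl lug qceed xudig jxsy zsaj ztxw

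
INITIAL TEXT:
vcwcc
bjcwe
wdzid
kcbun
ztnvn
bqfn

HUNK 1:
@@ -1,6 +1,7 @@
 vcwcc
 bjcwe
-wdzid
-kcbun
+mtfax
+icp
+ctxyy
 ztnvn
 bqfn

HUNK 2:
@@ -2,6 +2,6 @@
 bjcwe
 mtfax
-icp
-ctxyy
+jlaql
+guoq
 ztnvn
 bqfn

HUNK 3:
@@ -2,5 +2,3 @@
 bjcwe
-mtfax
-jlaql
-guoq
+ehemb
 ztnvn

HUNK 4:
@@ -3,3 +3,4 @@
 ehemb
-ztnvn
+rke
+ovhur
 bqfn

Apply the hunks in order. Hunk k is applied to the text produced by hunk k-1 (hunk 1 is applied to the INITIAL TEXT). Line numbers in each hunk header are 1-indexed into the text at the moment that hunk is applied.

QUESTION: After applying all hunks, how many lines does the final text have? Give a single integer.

Answer: 6

Derivation:
Hunk 1: at line 1 remove [wdzid,kcbun] add [mtfax,icp,ctxyy] -> 7 lines: vcwcc bjcwe mtfax icp ctxyy ztnvn bqfn
Hunk 2: at line 2 remove [icp,ctxyy] add [jlaql,guoq] -> 7 lines: vcwcc bjcwe mtfax jlaql guoq ztnvn bqfn
Hunk 3: at line 2 remove [mtfax,jlaql,guoq] add [ehemb] -> 5 lines: vcwcc bjcwe ehemb ztnvn bqfn
Hunk 4: at line 3 remove [ztnvn] add [rke,ovhur] -> 6 lines: vcwcc bjcwe ehemb rke ovhur bqfn
Final line count: 6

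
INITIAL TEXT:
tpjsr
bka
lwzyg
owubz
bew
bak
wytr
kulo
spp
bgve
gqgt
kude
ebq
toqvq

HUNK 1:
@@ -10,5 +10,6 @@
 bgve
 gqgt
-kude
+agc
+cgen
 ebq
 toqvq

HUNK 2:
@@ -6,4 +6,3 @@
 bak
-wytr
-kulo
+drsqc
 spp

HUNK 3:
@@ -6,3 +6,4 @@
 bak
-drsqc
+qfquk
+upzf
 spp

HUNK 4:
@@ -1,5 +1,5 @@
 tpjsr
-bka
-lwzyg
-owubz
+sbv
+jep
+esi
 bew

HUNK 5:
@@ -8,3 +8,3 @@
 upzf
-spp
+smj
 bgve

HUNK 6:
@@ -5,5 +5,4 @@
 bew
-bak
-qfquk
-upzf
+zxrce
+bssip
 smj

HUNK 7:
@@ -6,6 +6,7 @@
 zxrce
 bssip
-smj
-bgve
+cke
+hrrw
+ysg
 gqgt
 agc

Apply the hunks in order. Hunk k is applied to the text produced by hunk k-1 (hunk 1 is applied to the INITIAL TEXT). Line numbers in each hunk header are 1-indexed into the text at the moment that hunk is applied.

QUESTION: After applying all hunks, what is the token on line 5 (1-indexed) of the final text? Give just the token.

Hunk 1: at line 10 remove [kude] add [agc,cgen] -> 15 lines: tpjsr bka lwzyg owubz bew bak wytr kulo spp bgve gqgt agc cgen ebq toqvq
Hunk 2: at line 6 remove [wytr,kulo] add [drsqc] -> 14 lines: tpjsr bka lwzyg owubz bew bak drsqc spp bgve gqgt agc cgen ebq toqvq
Hunk 3: at line 6 remove [drsqc] add [qfquk,upzf] -> 15 lines: tpjsr bka lwzyg owubz bew bak qfquk upzf spp bgve gqgt agc cgen ebq toqvq
Hunk 4: at line 1 remove [bka,lwzyg,owubz] add [sbv,jep,esi] -> 15 lines: tpjsr sbv jep esi bew bak qfquk upzf spp bgve gqgt agc cgen ebq toqvq
Hunk 5: at line 8 remove [spp] add [smj] -> 15 lines: tpjsr sbv jep esi bew bak qfquk upzf smj bgve gqgt agc cgen ebq toqvq
Hunk 6: at line 5 remove [bak,qfquk,upzf] add [zxrce,bssip] -> 14 lines: tpjsr sbv jep esi bew zxrce bssip smj bgve gqgt agc cgen ebq toqvq
Hunk 7: at line 6 remove [smj,bgve] add [cke,hrrw,ysg] -> 15 lines: tpjsr sbv jep esi bew zxrce bssip cke hrrw ysg gqgt agc cgen ebq toqvq
Final line 5: bew

Answer: bew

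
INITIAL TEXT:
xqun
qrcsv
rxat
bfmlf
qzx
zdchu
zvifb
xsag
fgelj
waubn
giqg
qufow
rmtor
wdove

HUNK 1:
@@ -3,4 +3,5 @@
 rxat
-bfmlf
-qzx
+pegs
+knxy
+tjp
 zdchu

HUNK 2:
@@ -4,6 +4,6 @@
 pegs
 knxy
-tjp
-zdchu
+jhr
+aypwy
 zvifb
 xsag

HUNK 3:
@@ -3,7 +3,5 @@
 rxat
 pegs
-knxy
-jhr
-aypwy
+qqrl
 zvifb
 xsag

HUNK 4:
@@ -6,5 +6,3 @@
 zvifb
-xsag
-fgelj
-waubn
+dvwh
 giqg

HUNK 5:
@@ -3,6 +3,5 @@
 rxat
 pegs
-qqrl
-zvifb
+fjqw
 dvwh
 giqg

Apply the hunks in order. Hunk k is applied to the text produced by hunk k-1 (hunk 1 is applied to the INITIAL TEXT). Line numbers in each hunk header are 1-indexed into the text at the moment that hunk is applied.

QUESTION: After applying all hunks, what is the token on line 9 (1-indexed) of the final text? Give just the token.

Answer: rmtor

Derivation:
Hunk 1: at line 3 remove [bfmlf,qzx] add [pegs,knxy,tjp] -> 15 lines: xqun qrcsv rxat pegs knxy tjp zdchu zvifb xsag fgelj waubn giqg qufow rmtor wdove
Hunk 2: at line 4 remove [tjp,zdchu] add [jhr,aypwy] -> 15 lines: xqun qrcsv rxat pegs knxy jhr aypwy zvifb xsag fgelj waubn giqg qufow rmtor wdove
Hunk 3: at line 3 remove [knxy,jhr,aypwy] add [qqrl] -> 13 lines: xqun qrcsv rxat pegs qqrl zvifb xsag fgelj waubn giqg qufow rmtor wdove
Hunk 4: at line 6 remove [xsag,fgelj,waubn] add [dvwh] -> 11 lines: xqun qrcsv rxat pegs qqrl zvifb dvwh giqg qufow rmtor wdove
Hunk 5: at line 3 remove [qqrl,zvifb] add [fjqw] -> 10 lines: xqun qrcsv rxat pegs fjqw dvwh giqg qufow rmtor wdove
Final line 9: rmtor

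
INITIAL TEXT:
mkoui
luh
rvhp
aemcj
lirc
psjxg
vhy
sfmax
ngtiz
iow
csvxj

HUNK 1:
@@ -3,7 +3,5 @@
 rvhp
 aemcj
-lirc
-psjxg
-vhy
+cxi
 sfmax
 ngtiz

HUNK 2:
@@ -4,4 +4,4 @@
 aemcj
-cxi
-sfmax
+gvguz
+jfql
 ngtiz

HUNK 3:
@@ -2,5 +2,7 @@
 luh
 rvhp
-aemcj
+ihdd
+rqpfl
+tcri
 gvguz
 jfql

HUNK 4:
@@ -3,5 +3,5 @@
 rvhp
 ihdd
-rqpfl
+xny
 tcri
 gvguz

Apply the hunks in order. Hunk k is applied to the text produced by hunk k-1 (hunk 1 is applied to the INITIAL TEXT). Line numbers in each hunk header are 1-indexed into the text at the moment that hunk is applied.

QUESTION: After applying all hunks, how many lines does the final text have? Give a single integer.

Hunk 1: at line 3 remove [lirc,psjxg,vhy] add [cxi] -> 9 lines: mkoui luh rvhp aemcj cxi sfmax ngtiz iow csvxj
Hunk 2: at line 4 remove [cxi,sfmax] add [gvguz,jfql] -> 9 lines: mkoui luh rvhp aemcj gvguz jfql ngtiz iow csvxj
Hunk 3: at line 2 remove [aemcj] add [ihdd,rqpfl,tcri] -> 11 lines: mkoui luh rvhp ihdd rqpfl tcri gvguz jfql ngtiz iow csvxj
Hunk 4: at line 3 remove [rqpfl] add [xny] -> 11 lines: mkoui luh rvhp ihdd xny tcri gvguz jfql ngtiz iow csvxj
Final line count: 11

Answer: 11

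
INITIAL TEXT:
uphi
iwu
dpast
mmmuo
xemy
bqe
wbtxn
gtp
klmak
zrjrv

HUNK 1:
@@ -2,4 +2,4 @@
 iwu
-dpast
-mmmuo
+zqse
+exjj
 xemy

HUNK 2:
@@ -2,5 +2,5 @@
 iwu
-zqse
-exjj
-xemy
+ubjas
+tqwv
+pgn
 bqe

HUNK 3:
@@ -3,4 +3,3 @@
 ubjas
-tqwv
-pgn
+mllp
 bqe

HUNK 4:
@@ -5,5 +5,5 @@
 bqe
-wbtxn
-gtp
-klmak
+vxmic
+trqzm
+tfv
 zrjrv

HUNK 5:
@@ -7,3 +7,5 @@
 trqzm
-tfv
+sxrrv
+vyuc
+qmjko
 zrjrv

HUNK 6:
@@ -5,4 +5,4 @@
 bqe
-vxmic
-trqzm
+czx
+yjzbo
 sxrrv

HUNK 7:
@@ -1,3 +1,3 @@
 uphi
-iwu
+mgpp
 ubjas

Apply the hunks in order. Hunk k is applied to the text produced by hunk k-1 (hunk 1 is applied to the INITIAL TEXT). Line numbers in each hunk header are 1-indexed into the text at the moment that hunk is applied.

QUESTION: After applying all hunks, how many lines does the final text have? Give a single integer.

Hunk 1: at line 2 remove [dpast,mmmuo] add [zqse,exjj] -> 10 lines: uphi iwu zqse exjj xemy bqe wbtxn gtp klmak zrjrv
Hunk 2: at line 2 remove [zqse,exjj,xemy] add [ubjas,tqwv,pgn] -> 10 lines: uphi iwu ubjas tqwv pgn bqe wbtxn gtp klmak zrjrv
Hunk 3: at line 3 remove [tqwv,pgn] add [mllp] -> 9 lines: uphi iwu ubjas mllp bqe wbtxn gtp klmak zrjrv
Hunk 4: at line 5 remove [wbtxn,gtp,klmak] add [vxmic,trqzm,tfv] -> 9 lines: uphi iwu ubjas mllp bqe vxmic trqzm tfv zrjrv
Hunk 5: at line 7 remove [tfv] add [sxrrv,vyuc,qmjko] -> 11 lines: uphi iwu ubjas mllp bqe vxmic trqzm sxrrv vyuc qmjko zrjrv
Hunk 6: at line 5 remove [vxmic,trqzm] add [czx,yjzbo] -> 11 lines: uphi iwu ubjas mllp bqe czx yjzbo sxrrv vyuc qmjko zrjrv
Hunk 7: at line 1 remove [iwu] add [mgpp] -> 11 lines: uphi mgpp ubjas mllp bqe czx yjzbo sxrrv vyuc qmjko zrjrv
Final line count: 11

Answer: 11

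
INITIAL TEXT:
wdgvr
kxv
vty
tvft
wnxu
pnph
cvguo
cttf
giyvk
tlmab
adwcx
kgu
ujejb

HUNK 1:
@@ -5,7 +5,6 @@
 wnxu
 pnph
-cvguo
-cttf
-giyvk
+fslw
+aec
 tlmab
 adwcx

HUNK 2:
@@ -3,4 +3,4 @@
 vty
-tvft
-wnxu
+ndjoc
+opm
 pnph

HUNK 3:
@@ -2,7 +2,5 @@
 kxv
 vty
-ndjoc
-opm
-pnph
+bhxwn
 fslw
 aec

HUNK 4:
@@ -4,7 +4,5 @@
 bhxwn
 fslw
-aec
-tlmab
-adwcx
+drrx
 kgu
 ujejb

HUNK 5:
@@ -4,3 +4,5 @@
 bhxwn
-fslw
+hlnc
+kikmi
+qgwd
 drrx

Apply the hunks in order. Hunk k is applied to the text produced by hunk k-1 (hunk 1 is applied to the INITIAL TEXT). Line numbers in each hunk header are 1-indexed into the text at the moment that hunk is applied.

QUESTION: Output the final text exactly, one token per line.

Answer: wdgvr
kxv
vty
bhxwn
hlnc
kikmi
qgwd
drrx
kgu
ujejb

Derivation:
Hunk 1: at line 5 remove [cvguo,cttf,giyvk] add [fslw,aec] -> 12 lines: wdgvr kxv vty tvft wnxu pnph fslw aec tlmab adwcx kgu ujejb
Hunk 2: at line 3 remove [tvft,wnxu] add [ndjoc,opm] -> 12 lines: wdgvr kxv vty ndjoc opm pnph fslw aec tlmab adwcx kgu ujejb
Hunk 3: at line 2 remove [ndjoc,opm,pnph] add [bhxwn] -> 10 lines: wdgvr kxv vty bhxwn fslw aec tlmab adwcx kgu ujejb
Hunk 4: at line 4 remove [aec,tlmab,adwcx] add [drrx] -> 8 lines: wdgvr kxv vty bhxwn fslw drrx kgu ujejb
Hunk 5: at line 4 remove [fslw] add [hlnc,kikmi,qgwd] -> 10 lines: wdgvr kxv vty bhxwn hlnc kikmi qgwd drrx kgu ujejb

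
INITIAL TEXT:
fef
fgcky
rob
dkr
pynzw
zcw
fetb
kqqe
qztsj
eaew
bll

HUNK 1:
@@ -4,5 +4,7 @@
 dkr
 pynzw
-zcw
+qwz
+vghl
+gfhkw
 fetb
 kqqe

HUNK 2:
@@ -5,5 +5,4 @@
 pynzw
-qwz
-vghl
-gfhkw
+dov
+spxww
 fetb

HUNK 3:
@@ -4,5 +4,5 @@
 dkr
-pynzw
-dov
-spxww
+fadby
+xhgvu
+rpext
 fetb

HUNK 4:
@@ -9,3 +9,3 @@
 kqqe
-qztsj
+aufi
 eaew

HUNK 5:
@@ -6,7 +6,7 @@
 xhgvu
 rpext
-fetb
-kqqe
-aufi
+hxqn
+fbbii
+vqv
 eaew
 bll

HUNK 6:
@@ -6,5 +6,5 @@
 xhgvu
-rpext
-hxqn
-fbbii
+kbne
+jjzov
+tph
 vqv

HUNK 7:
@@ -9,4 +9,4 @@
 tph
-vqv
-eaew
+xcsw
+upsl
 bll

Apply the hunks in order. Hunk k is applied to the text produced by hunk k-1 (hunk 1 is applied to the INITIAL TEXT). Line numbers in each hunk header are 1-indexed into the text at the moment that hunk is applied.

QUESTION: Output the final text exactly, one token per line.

Hunk 1: at line 4 remove [zcw] add [qwz,vghl,gfhkw] -> 13 lines: fef fgcky rob dkr pynzw qwz vghl gfhkw fetb kqqe qztsj eaew bll
Hunk 2: at line 5 remove [qwz,vghl,gfhkw] add [dov,spxww] -> 12 lines: fef fgcky rob dkr pynzw dov spxww fetb kqqe qztsj eaew bll
Hunk 3: at line 4 remove [pynzw,dov,spxww] add [fadby,xhgvu,rpext] -> 12 lines: fef fgcky rob dkr fadby xhgvu rpext fetb kqqe qztsj eaew bll
Hunk 4: at line 9 remove [qztsj] add [aufi] -> 12 lines: fef fgcky rob dkr fadby xhgvu rpext fetb kqqe aufi eaew bll
Hunk 5: at line 6 remove [fetb,kqqe,aufi] add [hxqn,fbbii,vqv] -> 12 lines: fef fgcky rob dkr fadby xhgvu rpext hxqn fbbii vqv eaew bll
Hunk 6: at line 6 remove [rpext,hxqn,fbbii] add [kbne,jjzov,tph] -> 12 lines: fef fgcky rob dkr fadby xhgvu kbne jjzov tph vqv eaew bll
Hunk 7: at line 9 remove [vqv,eaew] add [xcsw,upsl] -> 12 lines: fef fgcky rob dkr fadby xhgvu kbne jjzov tph xcsw upsl bll

Answer: fef
fgcky
rob
dkr
fadby
xhgvu
kbne
jjzov
tph
xcsw
upsl
bll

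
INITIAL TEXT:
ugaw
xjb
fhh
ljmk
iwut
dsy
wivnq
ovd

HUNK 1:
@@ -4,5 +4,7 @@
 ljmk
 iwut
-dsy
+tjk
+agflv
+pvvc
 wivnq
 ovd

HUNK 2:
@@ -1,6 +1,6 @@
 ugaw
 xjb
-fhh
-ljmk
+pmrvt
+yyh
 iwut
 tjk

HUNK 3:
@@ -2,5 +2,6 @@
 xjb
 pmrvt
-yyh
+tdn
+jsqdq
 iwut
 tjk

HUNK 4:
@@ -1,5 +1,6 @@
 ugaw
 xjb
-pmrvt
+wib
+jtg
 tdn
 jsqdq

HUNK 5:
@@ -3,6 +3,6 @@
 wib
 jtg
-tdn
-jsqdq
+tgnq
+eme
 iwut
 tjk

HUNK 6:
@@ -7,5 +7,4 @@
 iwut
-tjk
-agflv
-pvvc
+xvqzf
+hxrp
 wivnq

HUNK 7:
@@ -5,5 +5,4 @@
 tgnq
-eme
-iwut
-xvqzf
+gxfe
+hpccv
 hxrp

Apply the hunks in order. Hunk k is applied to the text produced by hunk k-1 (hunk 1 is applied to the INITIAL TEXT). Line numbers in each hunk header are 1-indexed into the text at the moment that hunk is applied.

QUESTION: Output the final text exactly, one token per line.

Answer: ugaw
xjb
wib
jtg
tgnq
gxfe
hpccv
hxrp
wivnq
ovd

Derivation:
Hunk 1: at line 4 remove [dsy] add [tjk,agflv,pvvc] -> 10 lines: ugaw xjb fhh ljmk iwut tjk agflv pvvc wivnq ovd
Hunk 2: at line 1 remove [fhh,ljmk] add [pmrvt,yyh] -> 10 lines: ugaw xjb pmrvt yyh iwut tjk agflv pvvc wivnq ovd
Hunk 3: at line 2 remove [yyh] add [tdn,jsqdq] -> 11 lines: ugaw xjb pmrvt tdn jsqdq iwut tjk agflv pvvc wivnq ovd
Hunk 4: at line 1 remove [pmrvt] add [wib,jtg] -> 12 lines: ugaw xjb wib jtg tdn jsqdq iwut tjk agflv pvvc wivnq ovd
Hunk 5: at line 3 remove [tdn,jsqdq] add [tgnq,eme] -> 12 lines: ugaw xjb wib jtg tgnq eme iwut tjk agflv pvvc wivnq ovd
Hunk 6: at line 7 remove [tjk,agflv,pvvc] add [xvqzf,hxrp] -> 11 lines: ugaw xjb wib jtg tgnq eme iwut xvqzf hxrp wivnq ovd
Hunk 7: at line 5 remove [eme,iwut,xvqzf] add [gxfe,hpccv] -> 10 lines: ugaw xjb wib jtg tgnq gxfe hpccv hxrp wivnq ovd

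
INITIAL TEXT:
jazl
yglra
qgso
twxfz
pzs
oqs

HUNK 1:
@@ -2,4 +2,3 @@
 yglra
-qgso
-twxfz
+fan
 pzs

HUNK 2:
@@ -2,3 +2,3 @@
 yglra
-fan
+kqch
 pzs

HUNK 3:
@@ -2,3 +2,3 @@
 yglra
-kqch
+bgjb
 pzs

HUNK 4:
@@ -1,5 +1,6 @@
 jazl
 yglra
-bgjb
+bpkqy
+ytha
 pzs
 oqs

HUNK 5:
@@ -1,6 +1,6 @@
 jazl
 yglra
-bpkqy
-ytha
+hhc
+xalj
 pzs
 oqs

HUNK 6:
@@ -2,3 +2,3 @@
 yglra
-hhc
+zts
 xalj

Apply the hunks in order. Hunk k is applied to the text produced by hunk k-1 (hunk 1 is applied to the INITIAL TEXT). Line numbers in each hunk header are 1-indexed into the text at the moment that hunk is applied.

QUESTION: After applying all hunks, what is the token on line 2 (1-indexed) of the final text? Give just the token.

Hunk 1: at line 2 remove [qgso,twxfz] add [fan] -> 5 lines: jazl yglra fan pzs oqs
Hunk 2: at line 2 remove [fan] add [kqch] -> 5 lines: jazl yglra kqch pzs oqs
Hunk 3: at line 2 remove [kqch] add [bgjb] -> 5 lines: jazl yglra bgjb pzs oqs
Hunk 4: at line 1 remove [bgjb] add [bpkqy,ytha] -> 6 lines: jazl yglra bpkqy ytha pzs oqs
Hunk 5: at line 1 remove [bpkqy,ytha] add [hhc,xalj] -> 6 lines: jazl yglra hhc xalj pzs oqs
Hunk 6: at line 2 remove [hhc] add [zts] -> 6 lines: jazl yglra zts xalj pzs oqs
Final line 2: yglra

Answer: yglra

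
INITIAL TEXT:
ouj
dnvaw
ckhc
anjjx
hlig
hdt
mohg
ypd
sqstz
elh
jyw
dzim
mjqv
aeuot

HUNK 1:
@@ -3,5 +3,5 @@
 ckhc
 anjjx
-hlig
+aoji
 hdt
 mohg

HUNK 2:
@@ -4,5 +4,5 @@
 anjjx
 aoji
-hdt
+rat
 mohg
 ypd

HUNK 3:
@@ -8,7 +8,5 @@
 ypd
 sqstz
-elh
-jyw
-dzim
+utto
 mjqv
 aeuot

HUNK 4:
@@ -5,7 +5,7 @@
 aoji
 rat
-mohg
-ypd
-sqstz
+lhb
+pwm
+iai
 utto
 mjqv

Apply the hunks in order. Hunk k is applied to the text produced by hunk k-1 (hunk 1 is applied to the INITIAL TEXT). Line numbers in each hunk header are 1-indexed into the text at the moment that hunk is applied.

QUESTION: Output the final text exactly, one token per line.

Hunk 1: at line 3 remove [hlig] add [aoji] -> 14 lines: ouj dnvaw ckhc anjjx aoji hdt mohg ypd sqstz elh jyw dzim mjqv aeuot
Hunk 2: at line 4 remove [hdt] add [rat] -> 14 lines: ouj dnvaw ckhc anjjx aoji rat mohg ypd sqstz elh jyw dzim mjqv aeuot
Hunk 3: at line 8 remove [elh,jyw,dzim] add [utto] -> 12 lines: ouj dnvaw ckhc anjjx aoji rat mohg ypd sqstz utto mjqv aeuot
Hunk 4: at line 5 remove [mohg,ypd,sqstz] add [lhb,pwm,iai] -> 12 lines: ouj dnvaw ckhc anjjx aoji rat lhb pwm iai utto mjqv aeuot

Answer: ouj
dnvaw
ckhc
anjjx
aoji
rat
lhb
pwm
iai
utto
mjqv
aeuot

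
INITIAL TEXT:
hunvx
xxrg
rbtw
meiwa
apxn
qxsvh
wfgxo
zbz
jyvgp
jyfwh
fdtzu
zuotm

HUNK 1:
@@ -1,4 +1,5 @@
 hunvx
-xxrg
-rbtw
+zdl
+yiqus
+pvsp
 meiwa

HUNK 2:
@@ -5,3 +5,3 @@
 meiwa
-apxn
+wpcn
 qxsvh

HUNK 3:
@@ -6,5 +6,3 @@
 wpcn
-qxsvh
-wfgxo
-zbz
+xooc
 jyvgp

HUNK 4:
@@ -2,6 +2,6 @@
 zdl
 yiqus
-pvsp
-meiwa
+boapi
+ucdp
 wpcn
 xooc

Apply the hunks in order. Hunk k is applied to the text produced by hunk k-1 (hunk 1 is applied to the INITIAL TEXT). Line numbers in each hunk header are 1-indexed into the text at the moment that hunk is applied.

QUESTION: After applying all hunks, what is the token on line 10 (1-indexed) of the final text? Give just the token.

Hunk 1: at line 1 remove [xxrg,rbtw] add [zdl,yiqus,pvsp] -> 13 lines: hunvx zdl yiqus pvsp meiwa apxn qxsvh wfgxo zbz jyvgp jyfwh fdtzu zuotm
Hunk 2: at line 5 remove [apxn] add [wpcn] -> 13 lines: hunvx zdl yiqus pvsp meiwa wpcn qxsvh wfgxo zbz jyvgp jyfwh fdtzu zuotm
Hunk 3: at line 6 remove [qxsvh,wfgxo,zbz] add [xooc] -> 11 lines: hunvx zdl yiqus pvsp meiwa wpcn xooc jyvgp jyfwh fdtzu zuotm
Hunk 4: at line 2 remove [pvsp,meiwa] add [boapi,ucdp] -> 11 lines: hunvx zdl yiqus boapi ucdp wpcn xooc jyvgp jyfwh fdtzu zuotm
Final line 10: fdtzu

Answer: fdtzu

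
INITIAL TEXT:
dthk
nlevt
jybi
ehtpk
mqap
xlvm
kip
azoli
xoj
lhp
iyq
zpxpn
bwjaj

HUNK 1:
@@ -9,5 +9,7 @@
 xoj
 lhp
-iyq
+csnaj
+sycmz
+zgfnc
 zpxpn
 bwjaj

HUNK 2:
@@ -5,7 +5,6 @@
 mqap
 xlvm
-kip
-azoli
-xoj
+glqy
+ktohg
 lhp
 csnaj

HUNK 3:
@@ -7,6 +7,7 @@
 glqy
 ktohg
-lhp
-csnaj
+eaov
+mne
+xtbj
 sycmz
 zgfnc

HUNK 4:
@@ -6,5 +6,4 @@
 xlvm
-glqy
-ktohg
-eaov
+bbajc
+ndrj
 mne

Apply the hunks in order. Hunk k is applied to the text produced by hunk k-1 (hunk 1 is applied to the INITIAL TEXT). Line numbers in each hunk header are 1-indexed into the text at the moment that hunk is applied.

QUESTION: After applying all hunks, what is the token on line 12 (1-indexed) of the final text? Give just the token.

Answer: zgfnc

Derivation:
Hunk 1: at line 9 remove [iyq] add [csnaj,sycmz,zgfnc] -> 15 lines: dthk nlevt jybi ehtpk mqap xlvm kip azoli xoj lhp csnaj sycmz zgfnc zpxpn bwjaj
Hunk 2: at line 5 remove [kip,azoli,xoj] add [glqy,ktohg] -> 14 lines: dthk nlevt jybi ehtpk mqap xlvm glqy ktohg lhp csnaj sycmz zgfnc zpxpn bwjaj
Hunk 3: at line 7 remove [lhp,csnaj] add [eaov,mne,xtbj] -> 15 lines: dthk nlevt jybi ehtpk mqap xlvm glqy ktohg eaov mne xtbj sycmz zgfnc zpxpn bwjaj
Hunk 4: at line 6 remove [glqy,ktohg,eaov] add [bbajc,ndrj] -> 14 lines: dthk nlevt jybi ehtpk mqap xlvm bbajc ndrj mne xtbj sycmz zgfnc zpxpn bwjaj
Final line 12: zgfnc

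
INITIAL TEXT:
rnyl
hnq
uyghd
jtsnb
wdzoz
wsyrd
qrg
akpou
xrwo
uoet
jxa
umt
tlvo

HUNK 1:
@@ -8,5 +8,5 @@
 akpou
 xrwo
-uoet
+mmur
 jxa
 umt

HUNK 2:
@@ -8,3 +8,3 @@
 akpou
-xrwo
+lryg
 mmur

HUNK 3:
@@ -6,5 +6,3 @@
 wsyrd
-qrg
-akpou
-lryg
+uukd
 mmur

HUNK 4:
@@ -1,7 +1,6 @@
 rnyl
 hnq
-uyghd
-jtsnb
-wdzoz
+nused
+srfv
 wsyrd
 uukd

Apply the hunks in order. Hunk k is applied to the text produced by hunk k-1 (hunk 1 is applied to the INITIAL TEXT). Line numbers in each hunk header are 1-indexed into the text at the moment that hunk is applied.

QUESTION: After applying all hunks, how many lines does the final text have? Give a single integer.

Hunk 1: at line 8 remove [uoet] add [mmur] -> 13 lines: rnyl hnq uyghd jtsnb wdzoz wsyrd qrg akpou xrwo mmur jxa umt tlvo
Hunk 2: at line 8 remove [xrwo] add [lryg] -> 13 lines: rnyl hnq uyghd jtsnb wdzoz wsyrd qrg akpou lryg mmur jxa umt tlvo
Hunk 3: at line 6 remove [qrg,akpou,lryg] add [uukd] -> 11 lines: rnyl hnq uyghd jtsnb wdzoz wsyrd uukd mmur jxa umt tlvo
Hunk 4: at line 1 remove [uyghd,jtsnb,wdzoz] add [nused,srfv] -> 10 lines: rnyl hnq nused srfv wsyrd uukd mmur jxa umt tlvo
Final line count: 10

Answer: 10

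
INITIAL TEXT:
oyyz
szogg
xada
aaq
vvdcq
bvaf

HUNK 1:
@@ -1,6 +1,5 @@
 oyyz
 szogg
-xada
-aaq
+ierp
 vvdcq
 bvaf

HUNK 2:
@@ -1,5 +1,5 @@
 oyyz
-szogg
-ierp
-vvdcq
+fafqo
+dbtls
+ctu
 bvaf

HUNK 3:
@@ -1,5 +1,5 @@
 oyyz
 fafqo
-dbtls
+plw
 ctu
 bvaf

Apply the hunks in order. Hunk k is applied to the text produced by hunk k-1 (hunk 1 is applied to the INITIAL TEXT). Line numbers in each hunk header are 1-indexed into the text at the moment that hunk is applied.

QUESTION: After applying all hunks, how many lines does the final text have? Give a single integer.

Hunk 1: at line 1 remove [xada,aaq] add [ierp] -> 5 lines: oyyz szogg ierp vvdcq bvaf
Hunk 2: at line 1 remove [szogg,ierp,vvdcq] add [fafqo,dbtls,ctu] -> 5 lines: oyyz fafqo dbtls ctu bvaf
Hunk 3: at line 1 remove [dbtls] add [plw] -> 5 lines: oyyz fafqo plw ctu bvaf
Final line count: 5

Answer: 5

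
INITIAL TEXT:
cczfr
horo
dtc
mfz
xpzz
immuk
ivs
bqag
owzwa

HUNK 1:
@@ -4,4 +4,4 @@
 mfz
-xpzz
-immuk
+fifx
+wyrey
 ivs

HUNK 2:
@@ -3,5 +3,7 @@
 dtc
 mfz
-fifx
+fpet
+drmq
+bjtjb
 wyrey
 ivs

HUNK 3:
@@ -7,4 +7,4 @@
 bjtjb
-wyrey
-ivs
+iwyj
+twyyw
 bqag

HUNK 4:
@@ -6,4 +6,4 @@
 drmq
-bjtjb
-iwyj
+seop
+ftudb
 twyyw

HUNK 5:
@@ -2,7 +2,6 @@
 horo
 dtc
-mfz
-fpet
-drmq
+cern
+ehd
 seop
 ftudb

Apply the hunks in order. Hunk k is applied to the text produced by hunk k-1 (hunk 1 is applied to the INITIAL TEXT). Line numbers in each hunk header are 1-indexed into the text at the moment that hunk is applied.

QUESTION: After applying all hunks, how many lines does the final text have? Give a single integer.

Answer: 10

Derivation:
Hunk 1: at line 4 remove [xpzz,immuk] add [fifx,wyrey] -> 9 lines: cczfr horo dtc mfz fifx wyrey ivs bqag owzwa
Hunk 2: at line 3 remove [fifx] add [fpet,drmq,bjtjb] -> 11 lines: cczfr horo dtc mfz fpet drmq bjtjb wyrey ivs bqag owzwa
Hunk 3: at line 7 remove [wyrey,ivs] add [iwyj,twyyw] -> 11 lines: cczfr horo dtc mfz fpet drmq bjtjb iwyj twyyw bqag owzwa
Hunk 4: at line 6 remove [bjtjb,iwyj] add [seop,ftudb] -> 11 lines: cczfr horo dtc mfz fpet drmq seop ftudb twyyw bqag owzwa
Hunk 5: at line 2 remove [mfz,fpet,drmq] add [cern,ehd] -> 10 lines: cczfr horo dtc cern ehd seop ftudb twyyw bqag owzwa
Final line count: 10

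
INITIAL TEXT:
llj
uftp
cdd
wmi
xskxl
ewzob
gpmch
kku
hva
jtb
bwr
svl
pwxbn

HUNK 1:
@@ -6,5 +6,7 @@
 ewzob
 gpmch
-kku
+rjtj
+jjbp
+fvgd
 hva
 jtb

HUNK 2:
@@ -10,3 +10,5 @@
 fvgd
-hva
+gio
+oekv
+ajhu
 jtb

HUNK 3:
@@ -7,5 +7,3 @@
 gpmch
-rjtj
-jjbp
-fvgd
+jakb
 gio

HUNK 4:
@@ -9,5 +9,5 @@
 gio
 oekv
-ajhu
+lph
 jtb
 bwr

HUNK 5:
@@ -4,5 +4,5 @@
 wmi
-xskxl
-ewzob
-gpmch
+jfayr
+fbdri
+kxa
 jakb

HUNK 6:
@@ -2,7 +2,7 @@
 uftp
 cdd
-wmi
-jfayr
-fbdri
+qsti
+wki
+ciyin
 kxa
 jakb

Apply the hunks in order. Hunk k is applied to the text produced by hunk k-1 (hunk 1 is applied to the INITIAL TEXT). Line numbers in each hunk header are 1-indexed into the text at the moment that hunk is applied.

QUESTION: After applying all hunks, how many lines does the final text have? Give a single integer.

Answer: 15

Derivation:
Hunk 1: at line 6 remove [kku] add [rjtj,jjbp,fvgd] -> 15 lines: llj uftp cdd wmi xskxl ewzob gpmch rjtj jjbp fvgd hva jtb bwr svl pwxbn
Hunk 2: at line 10 remove [hva] add [gio,oekv,ajhu] -> 17 lines: llj uftp cdd wmi xskxl ewzob gpmch rjtj jjbp fvgd gio oekv ajhu jtb bwr svl pwxbn
Hunk 3: at line 7 remove [rjtj,jjbp,fvgd] add [jakb] -> 15 lines: llj uftp cdd wmi xskxl ewzob gpmch jakb gio oekv ajhu jtb bwr svl pwxbn
Hunk 4: at line 9 remove [ajhu] add [lph] -> 15 lines: llj uftp cdd wmi xskxl ewzob gpmch jakb gio oekv lph jtb bwr svl pwxbn
Hunk 5: at line 4 remove [xskxl,ewzob,gpmch] add [jfayr,fbdri,kxa] -> 15 lines: llj uftp cdd wmi jfayr fbdri kxa jakb gio oekv lph jtb bwr svl pwxbn
Hunk 6: at line 2 remove [wmi,jfayr,fbdri] add [qsti,wki,ciyin] -> 15 lines: llj uftp cdd qsti wki ciyin kxa jakb gio oekv lph jtb bwr svl pwxbn
Final line count: 15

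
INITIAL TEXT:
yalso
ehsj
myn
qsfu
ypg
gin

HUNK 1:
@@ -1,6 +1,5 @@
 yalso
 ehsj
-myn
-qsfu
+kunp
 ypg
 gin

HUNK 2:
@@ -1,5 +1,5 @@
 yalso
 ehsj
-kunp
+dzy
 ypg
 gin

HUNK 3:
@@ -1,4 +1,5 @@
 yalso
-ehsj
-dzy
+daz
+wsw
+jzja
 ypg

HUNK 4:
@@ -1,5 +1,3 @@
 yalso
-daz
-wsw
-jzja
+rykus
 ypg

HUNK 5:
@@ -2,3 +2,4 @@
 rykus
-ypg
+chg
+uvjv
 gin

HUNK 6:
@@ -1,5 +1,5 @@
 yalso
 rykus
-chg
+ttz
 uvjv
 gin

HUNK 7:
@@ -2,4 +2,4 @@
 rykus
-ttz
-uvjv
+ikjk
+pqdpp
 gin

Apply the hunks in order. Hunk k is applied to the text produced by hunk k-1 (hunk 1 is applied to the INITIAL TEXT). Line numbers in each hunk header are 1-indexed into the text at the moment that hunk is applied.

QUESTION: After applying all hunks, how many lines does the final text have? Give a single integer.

Answer: 5

Derivation:
Hunk 1: at line 1 remove [myn,qsfu] add [kunp] -> 5 lines: yalso ehsj kunp ypg gin
Hunk 2: at line 1 remove [kunp] add [dzy] -> 5 lines: yalso ehsj dzy ypg gin
Hunk 3: at line 1 remove [ehsj,dzy] add [daz,wsw,jzja] -> 6 lines: yalso daz wsw jzja ypg gin
Hunk 4: at line 1 remove [daz,wsw,jzja] add [rykus] -> 4 lines: yalso rykus ypg gin
Hunk 5: at line 2 remove [ypg] add [chg,uvjv] -> 5 lines: yalso rykus chg uvjv gin
Hunk 6: at line 1 remove [chg] add [ttz] -> 5 lines: yalso rykus ttz uvjv gin
Hunk 7: at line 2 remove [ttz,uvjv] add [ikjk,pqdpp] -> 5 lines: yalso rykus ikjk pqdpp gin
Final line count: 5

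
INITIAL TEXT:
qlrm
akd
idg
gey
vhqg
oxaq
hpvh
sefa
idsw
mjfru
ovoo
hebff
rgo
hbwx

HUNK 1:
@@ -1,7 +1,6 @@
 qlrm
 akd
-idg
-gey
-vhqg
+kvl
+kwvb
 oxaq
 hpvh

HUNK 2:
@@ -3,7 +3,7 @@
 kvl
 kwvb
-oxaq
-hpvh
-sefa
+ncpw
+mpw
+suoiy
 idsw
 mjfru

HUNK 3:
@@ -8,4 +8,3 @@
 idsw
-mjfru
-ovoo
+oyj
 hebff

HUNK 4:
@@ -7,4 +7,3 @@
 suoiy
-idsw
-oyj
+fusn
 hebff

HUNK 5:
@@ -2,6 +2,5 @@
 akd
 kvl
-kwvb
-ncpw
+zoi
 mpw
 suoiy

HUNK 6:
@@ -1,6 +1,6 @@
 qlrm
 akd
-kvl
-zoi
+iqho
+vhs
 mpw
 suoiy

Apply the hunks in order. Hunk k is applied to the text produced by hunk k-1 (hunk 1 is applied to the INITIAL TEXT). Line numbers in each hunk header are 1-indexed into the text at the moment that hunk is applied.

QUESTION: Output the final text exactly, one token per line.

Hunk 1: at line 1 remove [idg,gey,vhqg] add [kvl,kwvb] -> 13 lines: qlrm akd kvl kwvb oxaq hpvh sefa idsw mjfru ovoo hebff rgo hbwx
Hunk 2: at line 3 remove [oxaq,hpvh,sefa] add [ncpw,mpw,suoiy] -> 13 lines: qlrm akd kvl kwvb ncpw mpw suoiy idsw mjfru ovoo hebff rgo hbwx
Hunk 3: at line 8 remove [mjfru,ovoo] add [oyj] -> 12 lines: qlrm akd kvl kwvb ncpw mpw suoiy idsw oyj hebff rgo hbwx
Hunk 4: at line 7 remove [idsw,oyj] add [fusn] -> 11 lines: qlrm akd kvl kwvb ncpw mpw suoiy fusn hebff rgo hbwx
Hunk 5: at line 2 remove [kwvb,ncpw] add [zoi] -> 10 lines: qlrm akd kvl zoi mpw suoiy fusn hebff rgo hbwx
Hunk 6: at line 1 remove [kvl,zoi] add [iqho,vhs] -> 10 lines: qlrm akd iqho vhs mpw suoiy fusn hebff rgo hbwx

Answer: qlrm
akd
iqho
vhs
mpw
suoiy
fusn
hebff
rgo
hbwx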